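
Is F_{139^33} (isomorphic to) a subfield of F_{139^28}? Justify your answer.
No: F_{139^33} is not a subfield of F_{139^28}

F_{p^m} embeds in F_{p^n} iff m | n. Here 33 ∤ 28 (since 28 = 0·33 + 28 with remainder 28 ≠ 0), so F_{139^33} is not a subfield of F_{139^28}. Equivalently: if it were, the tower law would give 33 = [F_{139^33}:F_139] dividing [F_{139^28}:F_139] = 28, contradiction.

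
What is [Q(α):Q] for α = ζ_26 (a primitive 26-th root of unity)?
[Q(α):Q] = 12

The minimal polynomial of ζ_26 over Q is the 26-th cyclotomic polynomial Φ_26(x), which is irreducible over Q and has degree φ(26) = 12. Hence [Q(α):Q] = φ(26) = 12.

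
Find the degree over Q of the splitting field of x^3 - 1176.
[K : Q] = 6

The roots of x^3 - 1176 are ∛1176, ω∛1176, ω^2∛1176 where ω = e^(2πi/3) is a primitive cube root of unity, so K = Q(∛1176, ω). Now [Q(∛1176):Q] = 3 (since 1176 is not a perfect cube, x^3 - 1176 is irreducible) and [Q(ω):Q] = 2. Both 2 and 3 divide [K:Q], and [K:Q] ≤ 3·2 = 6, so [K:Q] = 6. (Equivalently: Q(∛1176) ⊂ R but ω ∉ R, so [K : Q(∛1176)] = 2.)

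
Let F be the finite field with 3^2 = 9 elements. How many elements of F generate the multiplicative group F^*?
There are φ(8) = 4 primitive elements

F_q^* is cyclic of order q - 1 = 8. A cyclic group of order m has exactly φ(m) generators. Here m = 8 = 2^3, so the number of primitive elements is φ(8) = 4.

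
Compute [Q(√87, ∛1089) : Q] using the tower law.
[Q(√87, ∛1089) : Q] = 6

Let L = Q(√87, ∛1089). Since Q(√87) ⊂ L and [Q(√87):Q] = 2, the tower law gives 2 | [L:Q]. Likewise Q(∛1089) ⊂ L with [Q(∛1089):Q] = 3 (because 1089 is not a perfect cube), so 3 | [L:Q]. As gcd(2,3) = 1, [L:Q] is divisible by 6. Conversely L is generated over Q by √87 and ∛1089, so [L:Q] ≤ 2·3 = 6. Therefore [Q(√87, ∛1089) : Q] = 6.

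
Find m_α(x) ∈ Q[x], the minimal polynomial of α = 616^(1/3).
m_α(x) = x^3 - 616

α satisfies α^3 = 616, so x^3 - 616 annihilates α. By the rational root test, a rational root p/q (in lowest terms) of x^3 - 616 would satisfy p^3 = 616 q^3, forcing q = 1 and p^3 = 616; but 616 is not a perfect cube, contradiction. A monic cubic over Q with no rational root is irreducible (any nontrivial factorization would include a linear factor). Hence x^3 - 616 is the minimal polynomial of α, and in particular [Q(α):Q] = 3.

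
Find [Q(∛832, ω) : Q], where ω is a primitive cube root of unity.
[Q(∛832, ω) : Q] = 6

[Q(∛832):Q] = 3 (min poly x^3 - 832, irreducible since 832 is not a perfect cube). [Q(ω):Q] = 2 (min poly x^2 + x + 1). Since Q(∛832) ⊂ R and ω ∉ R, we have ω ∉ Q(∛832), so x^2 + x + 1 remains irreducible over Q(∛832) and [Q(∛832, ω) : Q(∛832)] = 2. By the tower law, [Q(∛832, ω) : Q] = 3 · 2 = 6. (In fact Q(∛832, ω) is the splitting field of x^3 - 832 over Q.)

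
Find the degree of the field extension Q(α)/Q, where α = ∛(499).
[Q(α):Q] = 3

The minimal polynomial of α is x^3 - 499, irreducible over Q since 499 is not a perfect cube (so x^3 - 499 has no rational root). Hence [Q(α):Q] = deg(m_α) = 3.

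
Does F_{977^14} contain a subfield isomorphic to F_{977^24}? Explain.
No: F_{977^24} is not a subfield of F_{977^14}

F_{p^m} embeds in F_{p^n} iff m | n. Here 24 ∤ 14 (since 14 = 0·24 + 14 with remainder 14 ≠ 0), so F_{977^24} is not a subfield of F_{977^14}. Equivalently: if it were, the tower law would give 24 = [F_{977^24}:F_977] dividing [F_{977^14}:F_977] = 14, contradiction.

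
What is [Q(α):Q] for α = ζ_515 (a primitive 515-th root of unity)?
[Q(α):Q] = 408

The minimal polynomial of ζ_515 over Q is the 515-th cyclotomic polynomial Φ_515(x), which is irreducible over Q and has degree φ(515) = 408. Hence [Q(α):Q] = φ(515) = 408.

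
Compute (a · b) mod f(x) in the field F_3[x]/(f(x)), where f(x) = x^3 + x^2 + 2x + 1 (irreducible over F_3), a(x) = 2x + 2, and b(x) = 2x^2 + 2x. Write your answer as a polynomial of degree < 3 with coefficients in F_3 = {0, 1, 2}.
a · b ≡ x^2 + 2x + 2 (mod f(x))

Multiply in F_3[x]: a(x)·b(x) = (2x + 2)·(2x^2 + 2x) = x^3 + 2x^2 + x. This has degree ≥ 3, so divide by f(x) over F_3: x^3 + 2x^2 + x = (1)·(x^3 + x^2 + 2x + 1) + (x^2 + 2x + 2). Hence a·b ≡ x^2 + 2x + 2 (mod f). (F_3[x]/(f) is a field with 3^3 = 27 elements since f is irreducible of degree 3.)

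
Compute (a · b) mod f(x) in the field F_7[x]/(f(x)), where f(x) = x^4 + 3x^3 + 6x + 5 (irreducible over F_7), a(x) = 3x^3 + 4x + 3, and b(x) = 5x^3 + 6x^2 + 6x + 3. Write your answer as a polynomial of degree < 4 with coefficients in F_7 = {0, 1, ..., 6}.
a · b ≡ 3x^2 + 4x + 2 (mod f(x))

Multiply in F_7[x]: a(x)·b(x) = (3x^3 + 4x + 3)·(5x^3 + 6x^2 + 6x + 3) = x^6 + 4x^5 + 3x^4 + 6x^3 + 2x + 2. This has degree ≥ 4, so divide by f(x) over F_7: x^6 + 4x^5 + 3x^4 + 6x^3 + 2x + 2 = (x^2 + x)·(x^4 + 3x^3 + 6x + 5) + (3x^2 + 4x + 2). Hence a·b ≡ 3x^2 + 4x + 2 (mod f). (F_7[x]/(f) is a field with 7^4 = 2401 elements since f is irreducible of degree 4.)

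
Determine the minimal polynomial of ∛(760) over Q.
m_α(x) = x^3 - 760

α satisfies α^3 = 760, so x^3 - 760 annihilates α. By the rational root test, a rational root p/q (in lowest terms) of x^3 - 760 would satisfy p^3 = 760 q^3, forcing q = 1 and p^3 = 760; but 760 is not a perfect cube, contradiction. A monic cubic over Q with no rational root is irreducible (any nontrivial factorization would include a linear factor). Hence x^3 - 760 is the minimal polynomial of α, and in particular [Q(α):Q] = 3.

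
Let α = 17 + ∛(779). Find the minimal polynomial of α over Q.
m_α(x) = x^3 - 51x^2 + 867x - 5692

Set β = α - 17 = ∛(779), so β^3 = 779. Then (α - 17)^3 - 779 = 0, i.e. α is a root of g(x) = (x - 17)^3 - 779 = x^3 - 51x^2 + 867x - 5692. Since g(x) = h(x - 17) where h(x) = x^3 - 779, and h is irreducible over Q (because 779 is not a perfect cube, so h has no rational root, and a monic cubic with no rational root is irreducible), g is also irreducible (irreducibility is preserved under the substitution x → x - 17). Hence m_α(x) = x^3 - 51x^2 + 867x - 5692.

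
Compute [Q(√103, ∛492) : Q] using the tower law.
[Q(√103, ∛492) : Q] = 6

Let L = Q(√103, ∛492). Since Q(√103) ⊂ L and [Q(√103):Q] = 2, the tower law gives 2 | [L:Q]. Likewise Q(∛492) ⊂ L with [Q(∛492):Q] = 3 (because 492 is not a perfect cube), so 3 | [L:Q]. As gcd(2,3) = 1, [L:Q] is divisible by 6. Conversely L is generated over Q by √103 and ∛492, so [L:Q] ≤ 2·3 = 6. Therefore [Q(√103, ∛492) : Q] = 6.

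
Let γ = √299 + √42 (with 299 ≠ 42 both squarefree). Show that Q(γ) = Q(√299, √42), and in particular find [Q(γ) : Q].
[Q(γ) : Q] = 4 (equivalently, Q(γ) = Q(√299, √42))

Obviously Q(γ) ⊆ Q(√299, √42), and [Q(√299, √42):Q] = 4 (since 299, 42 are distinct squarefree integers > 1 with 12558 not a perfect square). To show equality we compute the minimal polynomial of γ. From γ = √299 + √42: γ^2 = 299 + 2√(12558) + 42 = 341 + 2√(12558), so γ^2 - 341 = 2√(12558); squaring, (γ^2 - 341)^2 = 4·12558, i.e. γ^4 - 682γ^2 + 116281 - 50232 = 0, i.e. γ^4 - 682γ^2 + 66049 = 0. So γ is a root of x^4 - 682x^2 + 66049. This polynomial is irreducible over Q: it has no rational root (each ±√299 ± √42 is irrational), and any factorization into two quadratics over Q would force √(12558) ∈ Q (pairing opposite roots) or √299, √42 ∈ Q (other pairings), all impossible. Hence [Q(γ):Q] = 4 = [Q(√299, √42):Q], so Q(γ) = Q(√299, √42).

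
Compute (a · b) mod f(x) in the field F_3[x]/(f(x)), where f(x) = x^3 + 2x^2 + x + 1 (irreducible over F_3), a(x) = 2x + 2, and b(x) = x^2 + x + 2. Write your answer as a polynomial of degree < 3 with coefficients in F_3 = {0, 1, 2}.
a · b ≡ x + 2 (mod f(x))

Multiply in F_3[x]: a(x)·b(x) = (2x + 2)·(x^2 + x + 2) = 2x^3 + x^2 + 1. This has degree ≥ 3, so divide by f(x) over F_3: 2x^3 + x^2 + 1 = (2)·(x^3 + 2x^2 + x + 1) + (x + 2). Hence a·b ≡ x + 2 (mod f). (F_3[x]/(f) is a field with 3^3 = 27 elements since f is irreducible of degree 3.)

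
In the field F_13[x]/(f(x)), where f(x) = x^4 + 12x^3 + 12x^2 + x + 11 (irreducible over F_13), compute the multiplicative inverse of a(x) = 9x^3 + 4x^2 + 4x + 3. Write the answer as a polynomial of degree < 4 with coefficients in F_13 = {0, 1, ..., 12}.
a(x)^(-1) ≡ x^3 + 2x^2 + 5x + 5 (mod f(x))

Since f is irreducible over F_13, F_13[x]/(f) is a field and a(x) ≠ 0 has an inverse. Apply the extended Euclidean algorithm to f(x) and a(x) in F_13[x]: f(x) = (3x)·a(x) + (5x + 11);  a(x) = (7x^2 + x + 9)·(5x + 11) + (8). The last nonzero remainder is the constant 8 = gcd(f, a) in F_13. Back-substituting through the division chain expresses 8 = s(x)·a(x) + t(x)·f(x) with s(x) ≡ 8x^3 + 3x^2 + x + 1 (mod f), so (8x^3 + 3x^2 + x + 1)·a(x) ≡ 8 (mod f). Multiplying by 8^(-1) ≡ 5 in F_13 gives a(x)^(-1) ≡ 5·(8x^3 + 3x^2 + x + 1) ≡ x^3 + 2x^2 + 5x + 5 (mod f). Check: (9x^3 + 4x^2 + 4x + 3)·(x^3 + 2x^2 + 5x + 5) = 9x^6 + 9x^5 + 5x^4 + 11x^3 + 7x^2 + 9x + 2 ≡ 1 (mod x^4 + 12x^3 + 12x^2 + x + 11).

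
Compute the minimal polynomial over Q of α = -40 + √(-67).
m_α(x) = x^2 + 80x + 1667

From α + 40 = √(-67), squaring gives (α + 40)^2 = -67, i.e. α^2 + 80α + 1600 = -67, so α^2 + 80α + 1667 = 0. The discriminant of x^2 + 80x + 1667 is (80)^2 - 4·(1667) = 6400 - 6668 = -268, and 4·(-67) is not a perfect square in Q since -67 is squarefree and ≠ 1. Hence x^2 + 80x + 1667 is irreducible over Q and is the minimal polynomial of α.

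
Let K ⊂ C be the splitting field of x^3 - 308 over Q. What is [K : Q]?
[K : Q] = 6

The roots of x^3 - 308 are ∛308, ω∛308, ω^2∛308 where ω = e^(2πi/3) is a primitive cube root of unity, so K = Q(∛308, ω). Now [Q(∛308):Q] = 3 (since 308 is not a perfect cube, x^3 - 308 is irreducible) and [Q(ω):Q] = 2. Both 2 and 3 divide [K:Q], and [K:Q] ≤ 3·2 = 6, so [K:Q] = 6. (Equivalently: Q(∛308) ⊂ R but ω ∉ R, so [K : Q(∛308)] = 2.)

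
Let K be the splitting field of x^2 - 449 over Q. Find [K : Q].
[K : Q] = 2

f(x) = x^2 - 449 factors as (x - √449)(x + √449). The splitting field is K = Q(√449). Since 449 is squarefree and > 1, it is not a perfect square, so x^2 - 449 is irreducible over Q and [Q(√449) : Q] = 2. Hence [K : Q] = 2.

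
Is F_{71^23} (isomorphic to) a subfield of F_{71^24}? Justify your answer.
No: F_{71^23} is not a subfield of F_{71^24}

F_{p^m} embeds in F_{p^n} iff m | n. Here 23 ∤ 24 (since 24 = 1·23 + 1 with remainder 1 ≠ 0), so F_{71^23} is not a subfield of F_{71^24}. Equivalently: if it were, the tower law would give 23 = [F_{71^23}:F_71] dividing [F_{71^24}:F_71] = 24, contradiction.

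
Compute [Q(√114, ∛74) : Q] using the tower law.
[Q(√114, ∛74) : Q] = 6

Let L = Q(√114, ∛74). Since Q(√114) ⊂ L and [Q(√114):Q] = 2, the tower law gives 2 | [L:Q]. Likewise Q(∛74) ⊂ L with [Q(∛74):Q] = 3 (because 74 is not a perfect cube), so 3 | [L:Q]. As gcd(2,3) = 1, [L:Q] is divisible by 6. Conversely L is generated over Q by √114 and ∛74, so [L:Q] ≤ 2·3 = 6. Therefore [Q(√114, ∛74) : Q] = 6.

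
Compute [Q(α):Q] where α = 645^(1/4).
[Q(α):Q] = 4

α is a root of x^4 - 645. By Eisenstein's criterion at the prime p = 3 (which divides the constant term 645 but p^2 = 9 does not, since 645 is squarefree), x^4 - 645 is irreducible over Q. Hence [Q(α):Q] = 4.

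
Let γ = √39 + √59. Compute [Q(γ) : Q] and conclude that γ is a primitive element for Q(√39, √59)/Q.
[Q(γ) : Q] = 4 (equivalently, Q(γ) = Q(√39, √59))

Obviously Q(γ) ⊆ Q(√39, √59), and [Q(√39, √59):Q] = 4 (since 39, 59 are distinct squarefree integers > 1 with 2301 not a perfect square). To show equality we compute the minimal polynomial of γ. From γ = √39 + √59: γ^2 = 39 + 2√(2301) + 59 = 98 + 2√(2301), so γ^2 - 98 = 2√(2301); squaring, (γ^2 - 98)^2 = 4·2301, i.e. γ^4 - 196γ^2 + 9604 - 9204 = 0, i.e. γ^4 - 196γ^2 + 400 = 0. So γ is a root of x^4 - 196x^2 + 400. This polynomial is irreducible over Q: it has no rational root (each ±√39 ± √59 is irrational), and any factorization into two quadratics over Q would force √(2301) ∈ Q (pairing opposite roots) or √39, √59 ∈ Q (other pairings), all impossible. Hence [Q(γ):Q] = 4 = [Q(√39, √59):Q], so Q(γ) = Q(√39, √59).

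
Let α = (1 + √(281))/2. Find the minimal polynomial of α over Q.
m_α(x) = x^2 - x - 70

From 2α - 1 = √(281), squaring gives (2α - 1)^2 = 281, i.e. 4α^2 - 4α + 1 = 281, so α^2 - α + (1 - 281)/4 = 0. Since 281 ≡ 1 (mod 4), (1 - 281)/4 = -70 ∈ Z. The polynomial x^2 - x - 70 has discriminant 1 - 4·(-70) = 281, which is not a perfect square in Q (d = 281 is squarefree and ≠ 1), so x^2 - x - 70 is irreducible over Q. It is the minimal polynomial of α.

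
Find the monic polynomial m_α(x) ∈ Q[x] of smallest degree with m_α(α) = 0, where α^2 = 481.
m_α(x) = x^2 - 481

α satisfies α^2 - 481 = 0, so x^2 - 481 annihilates α. Since d = 481 is squarefree and ≠ 1, it is not a perfect square in Q, so x^2 - 481 has no rational root and is therefore irreducible over Q (a degree-2 polynomial over a field is irreducible iff it has no root). Hence m_α(x) = x^2 - 481.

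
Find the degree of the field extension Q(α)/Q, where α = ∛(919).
[Q(α):Q] = 3

The minimal polynomial of α is x^3 - 919, irreducible over Q since 919 is not a perfect cube (so x^3 - 919 has no rational root). Hence [Q(α):Q] = deg(m_α) = 3.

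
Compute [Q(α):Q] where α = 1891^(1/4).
[Q(α):Q] = 4

α is a root of x^4 - 1891. By Eisenstein's criterion at the prime p = 31 (which divides the constant term 1891 but p^2 = 961 does not, since 1891 is squarefree), x^4 - 1891 is irreducible over Q. Hence [Q(α):Q] = 4.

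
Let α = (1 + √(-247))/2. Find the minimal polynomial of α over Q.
m_α(x) = x^2 - x + 62

From 2α - 1 = √(-247), squaring gives (2α - 1)^2 = -247, i.e. 4α^2 - 4α + 1 = -247, so α^2 - α + (1 + 247)/4 = 0. Since -247 ≡ 1 (mod 4), (1 + 247)/4 = 62 ∈ Z. The polynomial x^2 - x + 62 has discriminant 1 - 4·(62) = -247, which is not a perfect square in Q (d = -247 is squarefree and ≠ 1), so x^2 - x + 62 is irreducible over Q. It is the minimal polynomial of α.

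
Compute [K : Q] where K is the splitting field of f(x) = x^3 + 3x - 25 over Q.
[K : Q] = 6

By the rational root test, any rational root of the monic integer polynomial f(x) = x^3 + 3x - 25 must be an integer dividing the constant term -25, i.e. one of ±{1, 5, 25}. Evaluating: f(1) = -21, f(-1) = -29, f(5) = 115, f(-5) = -165, f(25) = 15675, f(-25) = -15725; none is 0, so f has no rational root and is therefore irreducible over Q (a cubic with no linear factor over a field is irreducible). For an irreducible cubic, the Galois group is A_3 or S_3 according as the discriminant disc(f) = -4a^3 - 27b^2 = -4·(3)^3 - 27·(-25)^2 = -16983 is or is not a square in Q. Here disc(f) = -16983 is not a perfect square in Q, so the Galois group of f over Q is not contained in A_3 and must be all of S_3. The splitting field has degree |S_3| = 6 over Q, so [K : Q] = 6.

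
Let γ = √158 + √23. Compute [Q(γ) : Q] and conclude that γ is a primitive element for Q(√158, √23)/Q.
[Q(γ) : Q] = 4 (equivalently, Q(γ) = Q(√158, √23))

Obviously Q(γ) ⊆ Q(√158, √23), and [Q(√158, √23):Q] = 4 (since 158, 23 are distinct squarefree integers > 1 with 3634 not a perfect square). To show equality we compute the minimal polynomial of γ. From γ = √158 + √23: γ^2 = 158 + 2√(3634) + 23 = 181 + 2√(3634), so γ^2 - 181 = 2√(3634); squaring, (γ^2 - 181)^2 = 4·3634, i.e. γ^4 - 362γ^2 + 32761 - 14536 = 0, i.e. γ^4 - 362γ^2 + 18225 = 0. So γ is a root of x^4 - 362x^2 + 18225. This polynomial is irreducible over Q: it has no rational root (each ±√158 ± √23 is irrational), and any factorization into two quadratics over Q would force √(3634) ∈ Q (pairing opposite roots) or √158, √23 ∈ Q (other pairings), all impossible. Hence [Q(γ):Q] = 4 = [Q(√158, √23):Q], so Q(γ) = Q(√158, √23).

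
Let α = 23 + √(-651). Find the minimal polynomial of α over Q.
m_α(x) = x^2 - 46x + 1180

From α - 23 = √(-651), squaring gives (α - 23)^2 = -651, i.e. α^2 - 46α + 529 = -651, so α^2 - 46α + 1180 = 0. The discriminant of x^2 - 46x + 1180 is (-46)^2 - 4·(1180) = 2116 - 4720 = -2604, and 4·(-651) is not a perfect square in Q since -651 is squarefree and ≠ 1. Hence x^2 - 46x + 1180 is irreducible over Q and is the minimal polynomial of α.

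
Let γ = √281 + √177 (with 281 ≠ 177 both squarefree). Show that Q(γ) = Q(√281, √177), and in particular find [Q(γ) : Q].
[Q(γ) : Q] = 4 (equivalently, Q(γ) = Q(√281, √177))

Obviously Q(γ) ⊆ Q(√281, √177), and [Q(√281, √177):Q] = 4 (since 281, 177 are distinct squarefree integers > 1 with 49737 not a perfect square). To show equality we compute the minimal polynomial of γ. From γ = √281 + √177: γ^2 = 281 + 2√(49737) + 177 = 458 + 2√(49737), so γ^2 - 458 = 2√(49737); squaring, (γ^2 - 458)^2 = 4·49737, i.e. γ^4 - 916γ^2 + 209764 - 198948 = 0, i.e. γ^4 - 916γ^2 + 10816 = 0. So γ is a root of x^4 - 916x^2 + 10816. This polynomial is irreducible over Q: it has no rational root (each ±√281 ± √177 is irrational), and any factorization into two quadratics over Q would force √(49737) ∈ Q (pairing opposite roots) or √281, √177 ∈ Q (other pairings), all impossible. Hence [Q(γ):Q] = 4 = [Q(√281, √177):Q], so Q(γ) = Q(√281, √177).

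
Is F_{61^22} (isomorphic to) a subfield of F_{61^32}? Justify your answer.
No: F_{61^22} is not a subfield of F_{61^32}

F_{p^m} embeds in F_{p^n} iff m | n. Here 22 ∤ 32 (since 32 = 1·22 + 10 with remainder 10 ≠ 0), so F_{61^22} is not a subfield of F_{61^32}. Equivalently: if it were, the tower law would give 22 = [F_{61^22}:F_61] dividing [F_{61^32}:F_61] = 32, contradiction.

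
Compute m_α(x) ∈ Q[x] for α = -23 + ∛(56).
m_α(x) = x^3 + 69x^2 + 1587x + 12111

Set β = α + 23 = ∛(56), so β^3 = 56. Then (α + 23)^3 - 56 = 0, i.e. α is a root of g(x) = (x + 23)^3 - 56 = x^3 + 69x^2 + 1587x + 12111. Since g(x) = h(x + 23) where h(x) = x^3 - 56, and h is irreducible over Q (because 56 is not a perfect cube, so h has no rational root, and a monic cubic with no rational root is irreducible), g is also irreducible (irreducibility is preserved under the substitution x → x + 23). Hence m_α(x) = x^3 + 69x^2 + 1587x + 12111.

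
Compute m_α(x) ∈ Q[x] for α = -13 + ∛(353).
m_α(x) = x^3 + 39x^2 + 507x + 1844

Set β = α + 13 = ∛(353), so β^3 = 353. Then (α + 13)^3 - 353 = 0, i.e. α is a root of g(x) = (x + 13)^3 - 353 = x^3 + 39x^2 + 507x + 1844. Since g(x) = h(x + 13) where h(x) = x^3 - 353, and h is irreducible over Q (because 353 is not a perfect cube, so h has no rational root, and a monic cubic with no rational root is irreducible), g is also irreducible (irreducibility is preserved under the substitution x → x + 13). Hence m_α(x) = x^3 + 39x^2 + 507x + 1844.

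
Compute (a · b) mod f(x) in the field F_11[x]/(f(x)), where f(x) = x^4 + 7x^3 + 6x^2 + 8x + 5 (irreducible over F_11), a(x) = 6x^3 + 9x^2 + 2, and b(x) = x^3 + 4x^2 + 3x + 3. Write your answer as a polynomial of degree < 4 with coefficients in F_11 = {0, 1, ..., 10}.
a · b ≡ 3x^3 + 9x^2 + 8x + 8 (mod f(x))

Multiply in F_11[x]: a(x)·b(x) = (6x^3 + 9x^2 + 2)·(x^3 + 4x^2 + 3x + 3) = 6x^6 + 10x^4 + 3x^3 + 2x^2 + 6x + 6. This has degree ≥ 4, so divide by f(x) over F_11: 6x^6 + 10x^4 + 3x^3 + 2x^2 + 6x + 6 = (6x^2 + 2x + 4)·(x^4 + 7x^3 + 6x^2 + 8x + 5) + (3x^3 + 9x^2 + 8x + 8). Hence a·b ≡ 3x^3 + 9x^2 + 8x + 8 (mod f). (F_11[x]/(f) is a field with 11^4 = 14641 elements since f is irreducible of degree 4.)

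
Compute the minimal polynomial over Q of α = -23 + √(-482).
m_α(x) = x^2 + 46x + 1011

From α + 23 = √(-482), squaring gives (α + 23)^2 = -482, i.e. α^2 + 46α + 529 = -482, so α^2 + 46α + 1011 = 0. The discriminant of x^2 + 46x + 1011 is (46)^2 - 4·(1011) = 2116 - 4044 = -1928, and 4·(-482) is not a perfect square in Q since -482 is squarefree and ≠ 1. Hence x^2 + 46x + 1011 is irreducible over Q and is the minimal polynomial of α.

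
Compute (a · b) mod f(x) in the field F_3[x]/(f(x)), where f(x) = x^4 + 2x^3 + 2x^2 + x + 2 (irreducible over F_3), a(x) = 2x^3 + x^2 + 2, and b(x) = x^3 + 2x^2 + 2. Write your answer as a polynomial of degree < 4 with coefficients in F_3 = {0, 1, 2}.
a · b ≡ x^3 + 2x (mod f(x))

Multiply in F_3[x]: a(x)·b(x) = (2x^3 + x^2 + 2)·(x^3 + 2x^2 + 2) = 2x^6 + 2x^5 + 2x^4 + 1. This has degree ≥ 4, so divide by f(x) over F_3: 2x^6 + 2x^5 + 2x^4 + 1 = (2x^2 + x + 2)·(x^4 + 2x^3 + 2x^2 + x + 2) + (x^3 + 2x). Hence a·b ≡ x^3 + 2x (mod f). (F_3[x]/(f) is a field with 3^4 = 81 elements since f is irreducible of degree 4.)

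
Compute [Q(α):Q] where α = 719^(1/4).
[Q(α):Q] = 4

α is a root of x^4 - 719. By Eisenstein's criterion at the prime p = 719 (which divides the constant term 719 but p^2 = 516961 does not, since 719 is squarefree), x^4 - 719 is irreducible over Q. Hence [Q(α):Q] = 4.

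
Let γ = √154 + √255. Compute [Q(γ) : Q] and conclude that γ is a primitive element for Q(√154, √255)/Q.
[Q(γ) : Q] = 4 (equivalently, Q(γ) = Q(√154, √255))

Obviously Q(γ) ⊆ Q(√154, √255), and [Q(√154, √255):Q] = 4 (since 154, 255 are distinct squarefree integers > 1 with 39270 not a perfect square). To show equality we compute the minimal polynomial of γ. From γ = √154 + √255: γ^2 = 154 + 2√(39270) + 255 = 409 + 2√(39270), so γ^2 - 409 = 2√(39270); squaring, (γ^2 - 409)^2 = 4·39270, i.e. γ^4 - 818γ^2 + 167281 - 157080 = 0, i.e. γ^4 - 818γ^2 + 10201 = 0. So γ is a root of x^4 - 818x^2 + 10201. This polynomial is irreducible over Q: it has no rational root (each ±√154 ± √255 is irrational), and any factorization into two quadratics over Q would force √(39270) ∈ Q (pairing opposite roots) or √154, √255 ∈ Q (other pairings), all impossible. Hence [Q(γ):Q] = 4 = [Q(√154, √255):Q], so Q(γ) = Q(√154, √255).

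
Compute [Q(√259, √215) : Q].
[Q(√259, √215) : Q] = 4

[Q(√259):Q] = 2 (min poly x^2 - 259, irreducible since 259 is squarefree > 1). For the top step, suppose √215 ∈ Q(√259), say √215 = c + d√259 with c, d ∈ Q. Squaring: 215 = c^2 + 259d^2 + 2cd√259. Since √259 ∉ Q this forces 2cd = 0. If d = 0 then √215 = c ∈ Q, contradicting 215 squarefree > 1. If c = 0 then 215 = 259d^2, so 259·215 = (259d)^2 is a perfect square in Q — but 259·215 = 55685 is not a perfect square (since 259 and 215 are distinct squarefree integers). Contradiction. Hence √215 ∉ Q(√259), so x^2 - 215 stays irreducible over Q(√259) and [Q(√259, √215) : Q(√259)] = 2. By the tower law, [Q(√259, √215) : Q] = 2 · 2 = 4.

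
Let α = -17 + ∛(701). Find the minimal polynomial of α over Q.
m_α(x) = x^3 + 51x^2 + 867x + 4212

Set β = α + 17 = ∛(701), so β^3 = 701. Then (α + 17)^3 - 701 = 0, i.e. α is a root of g(x) = (x + 17)^3 - 701 = x^3 + 51x^2 + 867x + 4212. Since g(x) = h(x + 17) where h(x) = x^3 - 701, and h is irreducible over Q (because 701 is not a perfect cube, so h has no rational root, and a monic cubic with no rational root is irreducible), g is also irreducible (irreducibility is preserved under the substitution x → x + 17). Hence m_α(x) = x^3 + 51x^2 + 867x + 4212.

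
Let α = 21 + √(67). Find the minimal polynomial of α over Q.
m_α(x) = x^2 - 42x + 374

From α - 21 = √(67), squaring gives (α - 21)^2 = 67, i.e. α^2 - 42α + 441 = 67, so α^2 - 42α + 374 = 0. The discriminant of x^2 - 42x + 374 is (-42)^2 - 4·(374) = 1764 - 1496 = 268, and 4·(67) is not a perfect square in Q since 67 is squarefree and ≠ 1. Hence x^2 - 42x + 374 is irreducible over Q and is the minimal polynomial of α.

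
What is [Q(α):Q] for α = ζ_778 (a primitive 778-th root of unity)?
[Q(α):Q] = 388

The minimal polynomial of ζ_778 over Q is the 778-th cyclotomic polynomial Φ_778(x), which is irreducible over Q and has degree φ(778) = 388. Hence [Q(α):Q] = φ(778) = 388.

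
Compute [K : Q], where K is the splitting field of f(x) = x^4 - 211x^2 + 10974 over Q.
[K : Q] = 4

Solving the quadratic in x^2: x^2 = (211 ± √(211^2 - 4·10974))/2 = (211 ± √625)/2 = (211 ± 25)/2, giving x^2 = 93 or x^2 = 118. So f(x) = (x^2 - 93)(x^2 - 118) and the roots of f are ±√93, ±√118. Hence the splitting field is K = Q(√93, √118). Since 93 and 118 are distinct squarefree integers > 1, their product 10974 is not a perfect square, so √118 ∉ Q(√93). By the tower law [K:Q] = [Q(√93,√118):Q(√93)] · [Q(√93):Q] = 2 · 2 = 4.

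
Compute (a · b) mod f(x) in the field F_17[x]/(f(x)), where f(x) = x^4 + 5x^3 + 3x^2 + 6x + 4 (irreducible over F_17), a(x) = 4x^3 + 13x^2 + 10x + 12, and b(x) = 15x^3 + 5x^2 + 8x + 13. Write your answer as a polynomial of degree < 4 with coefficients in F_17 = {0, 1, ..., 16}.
a · b ≡ 14x^3 + 4x^2 + 11x + 7 (mod f(x))

Multiply in F_17[x]: a(x)·b(x) = (4x^3 + 13x^2 + 10x + 12)·(15x^3 + 5x^2 + 8x + 13) = 9x^6 + 11x^5 + 9x^4 + 12x^3 + 3x^2 + 5x + 3. This has degree ≥ 4, so divide by f(x) over F_17: 9x^6 + 11x^5 + 9x^4 + 12x^3 + 3x^2 + 5x + 3 = (9x^2 + 16)·(x^4 + 5x^3 + 3x^2 + 6x + 4) + (14x^3 + 4x^2 + 11x + 7). Hence a·b ≡ 14x^3 + 4x^2 + 11x + 7 (mod f). (F_17[x]/(f) is a field with 17^4 = 83521 elements since f is irreducible of degree 4.)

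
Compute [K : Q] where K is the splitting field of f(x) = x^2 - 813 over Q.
[K : Q] = 2

f(x) = x^2 - 813 factors as (x - √813)(x + √813). The splitting field is K = Q(√813). Since 813 is squarefree and > 1, it is not a perfect square, so x^2 - 813 is irreducible over Q and [Q(√813) : Q] = 2. Hence [K : Q] = 2.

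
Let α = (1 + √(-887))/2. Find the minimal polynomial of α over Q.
m_α(x) = x^2 - x + 222

From 2α - 1 = √(-887), squaring gives (2α - 1)^2 = -887, i.e. 4α^2 - 4α + 1 = -887, so α^2 - α + (1 + 887)/4 = 0. Since -887 ≡ 1 (mod 4), (1 + 887)/4 = 222 ∈ Z. The polynomial x^2 - x + 222 has discriminant 1 - 4·(222) = -887, which is not a perfect square in Q (d = -887 is squarefree and ≠ 1), so x^2 - x + 222 is irreducible over Q. It is the minimal polynomial of α.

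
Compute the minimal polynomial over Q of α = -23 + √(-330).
m_α(x) = x^2 + 46x + 859

From α + 23 = √(-330), squaring gives (α + 23)^2 = -330, i.e. α^2 + 46α + 529 = -330, so α^2 + 46α + 859 = 0. The discriminant of x^2 + 46x + 859 is (46)^2 - 4·(859) = 2116 - 3436 = -1320, and 4·(-330) is not a perfect square in Q since -330 is squarefree and ≠ 1. Hence x^2 + 46x + 859 is irreducible over Q and is the minimal polynomial of α.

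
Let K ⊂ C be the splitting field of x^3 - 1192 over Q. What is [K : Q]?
[K : Q] = 6

The roots of x^3 - 1192 are ∛1192, ω∛1192, ω^2∛1192 where ω = e^(2πi/3) is a primitive cube root of unity, so K = Q(∛1192, ω). Now [Q(∛1192):Q] = 3 (since 1192 is not a perfect cube, x^3 - 1192 is irreducible) and [Q(ω):Q] = 2. Both 2 and 3 divide [K:Q], and [K:Q] ≤ 3·2 = 6, so [K:Q] = 6. (Equivalently: Q(∛1192) ⊂ R but ω ∉ R, so [K : Q(∛1192)] = 2.)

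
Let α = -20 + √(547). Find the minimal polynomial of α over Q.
m_α(x) = x^2 + 40x - 147

From α + 20 = √(547), squaring gives (α + 20)^2 = 547, i.e. α^2 + 40α + 400 = 547, so α^2 + 40α - 147 = 0. The discriminant of x^2 + 40x - 147 is (40)^2 - 4·(-147) = 1600 + 588 = 2188, and 4·(547) is not a perfect square in Q since 547 is squarefree and ≠ 1. Hence x^2 + 40x - 147 is irreducible over Q and is the minimal polynomial of α.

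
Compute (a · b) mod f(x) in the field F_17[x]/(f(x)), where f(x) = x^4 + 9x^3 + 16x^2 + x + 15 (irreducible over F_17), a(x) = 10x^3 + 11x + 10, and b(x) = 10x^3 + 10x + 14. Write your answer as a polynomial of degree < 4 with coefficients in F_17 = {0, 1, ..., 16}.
a · b ≡ 16x^3 + 15x^2 + 6x + 11 (mod f(x))

Multiply in F_17[x]: a(x)·b(x) = (10x^3 + 11x + 10)·(10x^3 + 10x + 14) = 15x^6 + 6x^4 + 2x^3 + 8x^2 + 16x + 4. This has degree ≥ 4, so divide by f(x) over F_17: 15x^6 + 6x^4 + 2x^3 + 8x^2 + 16x + 4 = (15x^2 + x + 12)·(x^4 + 9x^3 + 16x^2 + x + 15) + (16x^3 + 15x^2 + 6x + 11). Hence a·b ≡ 16x^3 + 15x^2 + 6x + 11 (mod f). (F_17[x]/(f) is a field with 17^4 = 83521 elements since f is irreducible of degree 4.)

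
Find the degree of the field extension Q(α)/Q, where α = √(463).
[Q(α):Q] = 2

[Q(α):Q] equals the degree of the minimal polynomial of α. Here α^2 = 463 and x^2 - 463 is irreducible (d = 463 is squarefree, ≠ 1, hence not a square), so deg(m_α) = 2. Thus [Q(α):Q] = 2.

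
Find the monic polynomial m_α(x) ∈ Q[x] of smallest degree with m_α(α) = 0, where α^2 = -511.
m_α(x) = x^2 + 511

α satisfies α^2 + 511 = 0, so x^2 + 511 annihilates α. Since d = -511 is squarefree and ≠ 1, it is not a perfect square in Q, so x^2 + 511 has no rational root and is therefore irreducible over Q (a degree-2 polynomial over a field is irreducible iff it has no root). Hence m_α(x) = x^2 + 511.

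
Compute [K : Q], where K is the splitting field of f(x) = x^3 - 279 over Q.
[K : Q] = 6

The roots of x^3 - 279 are ∛279, ω∛279, ω^2∛279 where ω = e^(2πi/3) is a primitive cube root of unity, so K = Q(∛279, ω). Now [Q(∛279):Q] = 3 (since 279 is not a perfect cube, x^3 - 279 is irreducible) and [Q(ω):Q] = 2. Both 2 and 3 divide [K:Q], and [K:Q] ≤ 3·2 = 6, so [K:Q] = 6. (Equivalently: Q(∛279) ⊂ R but ω ∉ R, so [K : Q(∛279)] = 2.)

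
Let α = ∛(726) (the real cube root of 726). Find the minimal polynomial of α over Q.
m_α(x) = x^3 - 726

α satisfies α^3 = 726, so x^3 - 726 annihilates α. By the rational root test, a rational root p/q (in lowest terms) of x^3 - 726 would satisfy p^3 = 726 q^3, forcing q = 1 and p^3 = 726; but 726 is not a perfect cube, contradiction. A monic cubic over Q with no rational root is irreducible (any nontrivial factorization would include a linear factor). Hence x^3 - 726 is the minimal polynomial of α, and in particular [Q(α):Q] = 3.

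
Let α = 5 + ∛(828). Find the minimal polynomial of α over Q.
m_α(x) = x^3 - 15x^2 + 75x - 953

Set β = α - 5 = ∛(828), so β^3 = 828. Then (α - 5)^3 - 828 = 0, i.e. α is a root of g(x) = (x - 5)^3 - 828 = x^3 - 15x^2 + 75x - 953. Since g(x) = h(x - 5) where h(x) = x^3 - 828, and h is irreducible over Q (because 828 is not a perfect cube, so h has no rational root, and a monic cubic with no rational root is irreducible), g is also irreducible (irreducibility is preserved under the substitution x → x - 5). Hence m_α(x) = x^3 - 15x^2 + 75x - 953.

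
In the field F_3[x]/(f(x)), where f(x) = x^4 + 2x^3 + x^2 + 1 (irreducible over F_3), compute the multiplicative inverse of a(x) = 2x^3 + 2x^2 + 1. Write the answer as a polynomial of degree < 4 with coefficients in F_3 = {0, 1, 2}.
a(x)^(-1) ≡ 2x^3 + 2x (mod f(x))

Since f is irreducible over F_3, F_3[x]/(f) is a field and a(x) ≠ 0 has an inverse. Apply the extended Euclidean algorithm to f(x) and a(x) in F_3[x]: f(x) = (2x + 2)·a(x) + (x + 2);  a(x) = (2x^2 + x + 1)·(x + 2) + (2). The last nonzero remainder is the constant 2 = gcd(f, a) in F_3. Back-substituting through the division chain expresses 2 = s(x)·a(x) + t(x)·f(x) with s(x) ≡ x^3 + x (mod f), so (x^3 + x)·a(x) ≡ 2 (mod f). Multiplying by 2^(-1) ≡ 2 in F_3 gives a(x)^(-1) ≡ 2·(x^3 + x) ≡ 2x^3 + 2x (mod f). Check: (2x^3 + 2x^2 + 1)·(2x^3 + 2x) = x^6 + x^5 + x^4 + 2x ≡ 1 (mod x^4 + 2x^3 + x^2 + 1).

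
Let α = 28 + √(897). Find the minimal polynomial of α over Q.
m_α(x) = x^2 - 56x - 113

From α - 28 = √(897), squaring gives (α - 28)^2 = 897, i.e. α^2 - 56α + 784 = 897, so α^2 - 56α - 113 = 0. The discriminant of x^2 - 56x - 113 is (-56)^2 - 4·(-113) = 3136 + 452 = 3588, and 4·(897) is not a perfect square in Q since 897 is squarefree and ≠ 1. Hence x^2 - 56x - 113 is irreducible over Q and is the minimal polynomial of α.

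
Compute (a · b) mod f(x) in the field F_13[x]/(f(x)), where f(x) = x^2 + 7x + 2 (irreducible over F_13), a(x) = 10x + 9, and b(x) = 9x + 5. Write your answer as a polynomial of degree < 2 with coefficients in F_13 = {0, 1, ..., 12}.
a · b ≡ 8x + 8 (mod f(x))

Multiply in F_13[x]: a(x)·b(x) = (10x + 9)·(9x + 5) = 12x^2 + x + 6. This has degree ≥ 2, so divide by f(x) over F_13: 12x^2 + x + 6 = (12)·(x^2 + 7x + 2) + (8x + 8). Hence a·b ≡ 8x + 8 (mod f). (F_13[x]/(f) is a field with 13^2 = 169 elements since f is irreducible of degree 2.)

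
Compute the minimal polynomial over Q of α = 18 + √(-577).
m_α(x) = x^2 - 36x + 901

From α - 18 = √(-577), squaring gives (α - 18)^2 = -577, i.e. α^2 - 36α + 324 = -577, so α^2 - 36α + 901 = 0. The discriminant of x^2 - 36x + 901 is (-36)^2 - 4·(901) = 1296 - 3604 = -2308, and 4·(-577) is not a perfect square in Q since -577 is squarefree and ≠ 1. Hence x^2 - 36x + 901 is irreducible over Q and is the minimal polynomial of α.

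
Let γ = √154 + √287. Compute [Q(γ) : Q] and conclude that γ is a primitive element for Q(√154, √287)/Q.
[Q(γ) : Q] = 4 (equivalently, Q(γ) = Q(√154, √287))

Obviously Q(γ) ⊆ Q(√154, √287), and [Q(√154, √287):Q] = 4 (since 154, 287 are distinct squarefree integers > 1 with 44198 not a perfect square). To show equality we compute the minimal polynomial of γ. From γ = √154 + √287: γ^2 = 154 + 2√(44198) + 287 = 441 + 2√(44198), so γ^2 - 441 = 2√(44198); squaring, (γ^2 - 441)^2 = 4·44198, i.e. γ^4 - 882γ^2 + 194481 - 176792 = 0, i.e. γ^4 - 882γ^2 + 17689 = 0. So γ is a root of x^4 - 882x^2 + 17689. This polynomial is irreducible over Q: it has no rational root (each ±√154 ± √287 is irrational), and any factorization into two quadratics over Q would force √(44198) ∈ Q (pairing opposite roots) or √154, √287 ∈ Q (other pairings), all impossible. Hence [Q(γ):Q] = 4 = [Q(√154, √287):Q], so Q(γ) = Q(√154, √287).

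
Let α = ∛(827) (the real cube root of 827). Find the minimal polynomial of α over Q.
m_α(x) = x^3 - 827

α satisfies α^3 = 827, so x^3 - 827 annihilates α. By the rational root test, a rational root p/q (in lowest terms) of x^3 - 827 would satisfy p^3 = 827 q^3, forcing q = 1 and p^3 = 827; but 827 is not a perfect cube, contradiction. A monic cubic over Q with no rational root is irreducible (any nontrivial factorization would include a linear factor). Hence x^3 - 827 is the minimal polynomial of α, and in particular [Q(α):Q] = 3.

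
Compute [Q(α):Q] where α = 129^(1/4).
[Q(α):Q] = 4

α is a root of x^4 - 129. By Eisenstein's criterion at the prime p = 3 (which divides the constant term 129 but p^2 = 9 does not, since 129 is squarefree), x^4 - 129 is irreducible over Q. Hence [Q(α):Q] = 4.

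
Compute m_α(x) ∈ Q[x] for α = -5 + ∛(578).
m_α(x) = x^3 + 15x^2 + 75x - 453

Set β = α + 5 = ∛(578), so β^3 = 578. Then (α + 5)^3 - 578 = 0, i.e. α is a root of g(x) = (x + 5)^3 - 578 = x^3 + 15x^2 + 75x - 453. Since g(x) = h(x + 5) where h(x) = x^3 - 578, and h is irreducible over Q (because 578 is not a perfect cube, so h has no rational root, and a monic cubic with no rational root is irreducible), g is also irreducible (irreducibility is preserved under the substitution x → x + 5). Hence m_α(x) = x^3 + 15x^2 + 75x - 453.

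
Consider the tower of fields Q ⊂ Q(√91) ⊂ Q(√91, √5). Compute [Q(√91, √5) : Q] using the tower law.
[Q(√91, √5) : Q] = 4

[Q(√91):Q] = 2 (min poly x^2 - 91, irreducible since 91 is squarefree > 1). For the top step, suppose √5 ∈ Q(√91), say √5 = c + d√91 with c, d ∈ Q. Squaring: 5 = c^2 + 91d^2 + 2cd√91. Since √91 ∉ Q this forces 2cd = 0. If d = 0 then √5 = c ∈ Q, contradicting 5 squarefree > 1. If c = 0 then 5 = 91d^2, so 91·5 = (91d)^2 is a perfect square in Q — but 91·5 = 455 is not a perfect square (since 91 and 5 are distinct squarefree integers). Contradiction. Hence √5 ∉ Q(√91), so x^2 - 5 stays irreducible over Q(√91) and [Q(√91, √5) : Q(√91)] = 2. By the tower law, [Q(√91, √5) : Q] = 2 · 2 = 4.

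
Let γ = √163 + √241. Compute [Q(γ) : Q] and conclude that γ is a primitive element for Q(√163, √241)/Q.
[Q(γ) : Q] = 4 (equivalently, Q(γ) = Q(√163, √241))

Obviously Q(γ) ⊆ Q(√163, √241), and [Q(√163, √241):Q] = 4 (since 163, 241 are distinct squarefree integers > 1 with 39283 not a perfect square). To show equality we compute the minimal polynomial of γ. From γ = √163 + √241: γ^2 = 163 + 2√(39283) + 241 = 404 + 2√(39283), so γ^2 - 404 = 2√(39283); squaring, (γ^2 - 404)^2 = 4·39283, i.e. γ^4 - 808γ^2 + 163216 - 157132 = 0, i.e. γ^4 - 808γ^2 + 6084 = 0. So γ is a root of x^4 - 808x^2 + 6084. This polynomial is irreducible over Q: it has no rational root (each ±√163 ± √241 is irrational), and any factorization into two quadratics over Q would force √(39283) ∈ Q (pairing opposite roots) or √163, √241 ∈ Q (other pairings), all impossible. Hence [Q(γ):Q] = 4 = [Q(√163, √241):Q], so Q(γ) = Q(√163, √241).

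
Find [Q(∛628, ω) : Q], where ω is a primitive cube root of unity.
[Q(∛628, ω) : Q] = 6

[Q(∛628):Q] = 3 (min poly x^3 - 628, irreducible since 628 is not a perfect cube). [Q(ω):Q] = 2 (min poly x^2 + x + 1). Since Q(∛628) ⊂ R and ω ∉ R, we have ω ∉ Q(∛628), so x^2 + x + 1 remains irreducible over Q(∛628) and [Q(∛628, ω) : Q(∛628)] = 2. By the tower law, [Q(∛628, ω) : Q] = 3 · 2 = 6. (In fact Q(∛628, ω) is the splitting field of x^3 - 628 over Q.)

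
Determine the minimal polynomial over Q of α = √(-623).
m_α(x) = x^2 + 623

α satisfies α^2 + 623 = 0, so x^2 + 623 annihilates α. Since d = -623 is squarefree and ≠ 1, it is not a perfect square in Q, so x^2 + 623 has no rational root and is therefore irreducible over Q (a degree-2 polynomial over a field is irreducible iff it has no root). Hence m_α(x) = x^2 + 623.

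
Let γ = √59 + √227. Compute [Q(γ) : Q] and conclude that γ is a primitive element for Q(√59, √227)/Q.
[Q(γ) : Q] = 4 (equivalently, Q(γ) = Q(√59, √227))

Obviously Q(γ) ⊆ Q(√59, √227), and [Q(√59, √227):Q] = 4 (since 59, 227 are distinct squarefree integers > 1 with 13393 not a perfect square). To show equality we compute the minimal polynomial of γ. From γ = √59 + √227: γ^2 = 59 + 2√(13393) + 227 = 286 + 2√(13393), so γ^2 - 286 = 2√(13393); squaring, (γ^2 - 286)^2 = 4·13393, i.e. γ^4 - 572γ^2 + 81796 - 53572 = 0, i.e. γ^4 - 572γ^2 + 28224 = 0. So γ is a root of x^4 - 572x^2 + 28224. This polynomial is irreducible over Q: it has no rational root (each ±√59 ± √227 is irrational), and any factorization into two quadratics over Q would force √(13393) ∈ Q (pairing opposite roots) or √59, √227 ∈ Q (other pairings), all impossible. Hence [Q(γ):Q] = 4 = [Q(√59, √227):Q], so Q(γ) = Q(√59, √227).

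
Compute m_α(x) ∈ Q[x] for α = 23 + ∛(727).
m_α(x) = x^3 - 69x^2 + 1587x - 12894

Set β = α - 23 = ∛(727), so β^3 = 727. Then (α - 23)^3 - 727 = 0, i.e. α is a root of g(x) = (x - 23)^3 - 727 = x^3 - 69x^2 + 1587x - 12894. Since g(x) = h(x - 23) where h(x) = x^3 - 727, and h is irreducible over Q (because 727 is not a perfect cube, so h has no rational root, and a monic cubic with no rational root is irreducible), g is also irreducible (irreducibility is preserved under the substitution x → x - 23). Hence m_α(x) = x^3 - 69x^2 + 1587x - 12894.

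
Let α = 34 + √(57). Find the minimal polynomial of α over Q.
m_α(x) = x^2 - 68x + 1099

From α - 34 = √(57), squaring gives (α - 34)^2 = 57, i.e. α^2 - 68α + 1156 = 57, so α^2 - 68α + 1099 = 0. The discriminant of x^2 - 68x + 1099 is (-68)^2 - 4·(1099) = 4624 - 4396 = 228, and 4·(57) is not a perfect square in Q since 57 is squarefree and ≠ 1. Hence x^2 - 68x + 1099 is irreducible over Q and is the minimal polynomial of α.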